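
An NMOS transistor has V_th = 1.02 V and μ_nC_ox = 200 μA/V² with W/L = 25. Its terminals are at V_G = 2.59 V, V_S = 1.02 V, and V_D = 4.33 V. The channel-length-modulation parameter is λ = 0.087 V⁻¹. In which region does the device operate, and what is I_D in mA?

Saturation; I_D = 0.974 mA

V_GS = V_G − V_S = 2.59 − 1.02 = 1.57 V; V_DS = V_D − V_S = 4.33 − 1.02 = 3.31 V.
k_n = μ_nC_ox · (W/L) = 5 mA/V².
V_ov = V_GS − V_th = 1.57 − 1.02 = 0.55 V.
Since V_DS = 3.31 V ≥ V_ov = 0.55 V, the device is in saturation.
I_D = ½ k_n V_ov² (1 + λ V_DS) = 0.5 × 5 × 0.55² × (1 + 0.087 × 3.31) = 0.974 mA.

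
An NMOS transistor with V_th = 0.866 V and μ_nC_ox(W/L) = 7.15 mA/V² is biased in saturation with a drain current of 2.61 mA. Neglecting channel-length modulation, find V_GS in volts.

V_GS = 1.72 V

In saturation I_D = ½ k_n (V_GS − V_th)², so V_GS − V_th = √(2 I_D / k_n) = √(2 × 2.61 / 7.15) = 0.854 V.
V_GS = 0.866 + 0.854 = 1.72 V.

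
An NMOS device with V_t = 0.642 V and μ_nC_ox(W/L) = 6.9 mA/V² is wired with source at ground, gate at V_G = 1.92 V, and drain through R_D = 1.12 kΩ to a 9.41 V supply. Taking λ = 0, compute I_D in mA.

I_D = 5.63 mA

V_GS = V_G = 1.92 V, so V_ov = 1.92 − 0.642 = 1.28 V.
Assume saturation: I_D = ½ k_n V_ov² = 0.5 × 6.9 × 1.28² = 5.63 mA, giving V_DS = V_DD − I_D R_D = 9.41 − 5.63 × 1.12 = 3.1 V.
V_DS = 3.1 V ≥ V_ov = 1.28 V, confirming saturation.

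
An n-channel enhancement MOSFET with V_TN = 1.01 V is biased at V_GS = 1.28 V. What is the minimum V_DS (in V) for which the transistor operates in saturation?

The boundary between triode and saturation is V_DS = V_GS − V_TN = V_ov.
V_ov = 1.28 − 1.01 = 0.27 V.

V_DS,sat = 0.270 V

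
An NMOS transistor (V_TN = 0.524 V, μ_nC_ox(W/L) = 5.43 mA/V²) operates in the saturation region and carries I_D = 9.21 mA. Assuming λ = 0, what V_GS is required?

V_GS = 2.37 V

In saturation I_D = ½ k_n (V_GS − V_TN)², so V_GS − V_TN = √(2 I_D / k_n) = √(2 × 9.21 / 5.43) = 1.84 V.
V_GS = 0.524 + 1.84 = 2.37 V.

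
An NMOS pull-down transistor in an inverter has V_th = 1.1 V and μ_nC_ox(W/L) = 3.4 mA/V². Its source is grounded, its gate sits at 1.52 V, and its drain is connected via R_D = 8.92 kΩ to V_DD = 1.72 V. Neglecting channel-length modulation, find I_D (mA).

V_GS = V_G = 1.52 V, so V_ov = 1.52 − 1.1 = 0.42 V.
Assume saturation: I_D = ½ k_n V_ov² = 0.5 × 3.4 × 0.42² = 0.3 mA, giving V_DS = V_DD − I_D R_D = 1.72 − 0.3 × 8.92 = -0.955 V.
But -0.955 V < V_ov = 0.42 V, so the device is actually in triode.
In triode I_D = k_n[V_ov V_DS − ½ V_DS²] and I_D = (V_DD − V_DS)/R_D. Equating: 15.2 V_DS² − 13.74 V_DS + 1.72 = 0, giving V_DS = 0.15 V (the root below V_ov).
I_D = (1.72 − 0.15) / 8.92 = 0.176 mA.

I_D = 0.176 mA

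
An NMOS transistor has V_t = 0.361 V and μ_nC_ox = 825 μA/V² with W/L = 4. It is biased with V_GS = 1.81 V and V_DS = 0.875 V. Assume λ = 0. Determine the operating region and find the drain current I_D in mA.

Triode; I_D = 2.92 mA

k_n = μ_nC_ox · (W/L) = 3.3 mA/V².
V_ov = V_GS − V_t = 1.81 − 0.361 = 1.45 V.
Since V_DS = 0.875 V < V_ov = 1.45 V, the device is in the triode region.
I_D = k_n [V_ov · V_DS − ½ V_DS²] = 3.3 × [1.45 × 0.875 − 0.5 × 0.875²] = 2.92 mA.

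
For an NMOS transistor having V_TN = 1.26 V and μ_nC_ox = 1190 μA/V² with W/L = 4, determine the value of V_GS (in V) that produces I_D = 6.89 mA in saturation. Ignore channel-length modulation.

V_GS = 2.96 V

k_n = μ_nC_ox · (W/L) = 4.76 mA/V².
In saturation I_D = ½ k_n (V_GS − V_TN)², so V_GS − V_TN = √(2 I_D / k_n) = √(2 × 6.89 / 4.76) = 1.7 V.
V_GS = 1.26 + 1.7 = 2.96 V.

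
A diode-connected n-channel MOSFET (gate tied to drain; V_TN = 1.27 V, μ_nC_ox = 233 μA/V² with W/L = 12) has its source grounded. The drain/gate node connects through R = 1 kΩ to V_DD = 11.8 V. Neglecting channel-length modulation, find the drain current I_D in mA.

I_D = 8.12 mA

With gate tied to drain, V_GS = V_DS ≥ V_GS − V_TN, so the device is in saturation.
k_n = μ_nC_ox · (W/L) = 2.796 mA/V².
KCL at the drain: ½ k_n (V_GS − V_TN)² = (V_DD − V_GS)/R.
Let x = V_GS − 1.27. Then 1.4 x² + x − 10.53 = 0, giving x = 2.41 V (positive root), so V_GS = 3.68 V.
I_D = (V_DD − V_GS)/R = (11.8 − 3.68) / 1 = 8.12 mA.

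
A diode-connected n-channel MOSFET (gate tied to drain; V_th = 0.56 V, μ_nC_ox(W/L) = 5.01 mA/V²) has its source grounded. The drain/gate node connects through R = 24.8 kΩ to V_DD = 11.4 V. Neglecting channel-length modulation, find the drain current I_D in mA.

With gate tied to drain, V_GS = V_DS ≥ V_GS − V_th, so the device is in saturation.
KCL at the drain: ½ k_n (V_GS − V_th)² = (V_DD − V_GS)/R.
Let x = V_GS − 0.56. Then 62.1 x² + x − 10.84 = 0, giving x = 0.41 V (positive root), so V_GS = 0.97 V.
I_D = (V_DD − V_GS)/R = (11.4 − 0.97) / 24.8 = 0.421 mA.

I_D = 0.421 mA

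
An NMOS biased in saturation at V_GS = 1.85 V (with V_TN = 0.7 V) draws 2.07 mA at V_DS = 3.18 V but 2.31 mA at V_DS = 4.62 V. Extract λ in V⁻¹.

With V_GS fixed, I_D ∝ (1 + λ V_DS) in saturation, so I_D2/I_D1 = (1 + λ V_DS2)/(1 + λ V_DS1).
2.31/2.07 = 1.116 = (1 + 4.62 λ)/(1 + 3.18 λ).
Solving: λ (I_D1 V_DS2 − I_D2 V_DS1) = I_D2 − I_D1, so λ = (2.31 − 2.07) / (2.07 × 4.62 − 2.31 × 3.18) = 0.24 / 2.22 = 0.108 V⁻¹.

λ = 0.108 V⁻¹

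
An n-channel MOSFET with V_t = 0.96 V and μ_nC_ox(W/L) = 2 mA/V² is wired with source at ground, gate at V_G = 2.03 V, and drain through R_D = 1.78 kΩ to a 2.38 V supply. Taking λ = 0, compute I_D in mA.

V_GS = V_G = 2.03 V, so V_ov = 2.03 − 0.96 = 1.07 V.
Assume saturation: I_D = ½ k_n V_ov² = 0.5 × 2 × 1.07² = 1.14 mA, giving V_DS = V_DD − I_D R_D = 2.38 − 1.14 × 1.78 = 0.342 V.
But 0.342 V < V_ov = 1.07 V, so the device is actually in triode.
In triode I_D = k_n[V_ov V_DS − ½ V_DS²] and I_D = (V_DD − V_DS)/R_D. Equating: 1.78 V_DS² − 4.809 V_DS + 2.38 = 0, giving V_DS = 0.652 V (the root below V_ov).
I_D = (2.38 − 0.652) / 1.78 = 0.971 mA.

I_D = 0.971 mA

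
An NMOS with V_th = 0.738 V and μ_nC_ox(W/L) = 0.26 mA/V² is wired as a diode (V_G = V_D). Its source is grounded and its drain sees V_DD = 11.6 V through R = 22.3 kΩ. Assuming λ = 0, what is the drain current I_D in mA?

With gate tied to drain, V_GS = V_DS ≥ V_GS − V_th, so the device is in saturation.
KCL at the drain: ½ k_n (V_GS − V_th)² = (V_DD − V_GS)/R.
Let x = V_GS − 0.738. Then 2.9 x² + x − 10.86 = 0, giving x = 1.77 V (positive root), so V_GS = 2.51 V.
I_D = (V_DD − V_GS)/R = (11.6 − 2.51) / 22.3 = 0.408 mA.

I_D = 0.408 mA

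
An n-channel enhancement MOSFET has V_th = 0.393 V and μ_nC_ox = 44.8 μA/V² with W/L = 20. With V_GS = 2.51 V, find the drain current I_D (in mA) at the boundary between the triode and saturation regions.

I_D = 2.01 mA

At the boundary V_DS = V_ov = V_GS − V_th = 2.51 − 0.393 = 2.12 V.
k_n = μ_nC_ox · (W/L) = 0.896 mA/V².
I_D = ½ k_n V_ov² = 0.5 × 0.896 × 2.12² = 2.01 mA.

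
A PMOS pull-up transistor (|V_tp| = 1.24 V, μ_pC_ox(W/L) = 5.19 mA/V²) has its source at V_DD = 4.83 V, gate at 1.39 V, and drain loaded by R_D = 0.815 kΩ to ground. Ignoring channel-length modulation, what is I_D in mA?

I_D = 5.28 mA

V_SG = V_DD − V_G = 4.83 − 1.39 = 3.44 V, so V_ov = 3.44 − 1.24 = 2.2 V.
Assume saturation: I_D = ½ k_p V_ov² = 0.5 × 5.19 × 2.2² = 12.6 mA, giving V_SD = V_DD − I_D R_D = 4.83 − 12.6 × 0.815 = -5.41 V.
But -5.41 V < V_ov = 2.2 V, so the device is actually in triode.
In triode I_D = k_p[V_ov V_SD − ½ V_SD²] and I_D = (V_DD − V_SD)/R_D. Equating: 2.11 V_SD² − 10.31 V_SD + 4.83 = 0, giving V_SD = 0.525 V (the root below V_ov).
I_D = (4.83 − 0.525) / 0.815 = 5.28 mA.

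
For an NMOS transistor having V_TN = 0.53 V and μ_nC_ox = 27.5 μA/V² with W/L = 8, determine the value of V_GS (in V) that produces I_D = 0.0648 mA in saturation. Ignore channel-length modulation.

k_n = μ_nC_ox · (W/L) = 0.22 mA/V².
In saturation I_D = ½ k_n (V_GS − V_TN)², so V_GS − V_TN = √(2 I_D / k_n) = √(2 × 0.0648 / 0.22) = 0.768 V.
V_GS = 0.53 + 0.768 = 1.3 V.

V_GS = 1.30 V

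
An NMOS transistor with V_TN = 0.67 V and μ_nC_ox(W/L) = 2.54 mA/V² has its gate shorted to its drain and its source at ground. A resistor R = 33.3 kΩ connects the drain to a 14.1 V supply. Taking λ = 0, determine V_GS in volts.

V_GS = 1.22 V

With gate tied to drain, V_GS = V_DS ≥ V_GS − V_TN, so the device is in saturation.
KCL at the drain: ½ k_n (V_GS − V_TN)² = (V_DD − V_GS)/R.
Let x = V_GS − 0.67. Then 42.3 x² + x − 13.43 = 0, giving x = 0.552 V (positive root), so V_GS = 1.22 V.
I_D = (V_DD − V_GS)/R = (14.1 − 1.22) / 33.3 = 0.387 mA.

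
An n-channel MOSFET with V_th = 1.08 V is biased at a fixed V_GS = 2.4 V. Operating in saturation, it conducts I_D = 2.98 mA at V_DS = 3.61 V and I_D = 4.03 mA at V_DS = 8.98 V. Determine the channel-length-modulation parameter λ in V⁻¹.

With V_GS fixed, I_D ∝ (1 + λ V_DS) in saturation, so I_D2/I_D1 = (1 + λ V_DS2)/(1 + λ V_DS1).
4.03/2.98 = 1.352 = (1 + 8.98 λ)/(1 + 3.61 λ).
Solving: λ (I_D1 V_DS2 − I_D2 V_DS1) = I_D2 − I_D1, so λ = (4.03 − 2.98) / (2.98 × 8.98 − 4.03 × 3.61) = 1.05 / 12.2 = 0.086 V⁻¹.

λ = 0.0860 V⁻¹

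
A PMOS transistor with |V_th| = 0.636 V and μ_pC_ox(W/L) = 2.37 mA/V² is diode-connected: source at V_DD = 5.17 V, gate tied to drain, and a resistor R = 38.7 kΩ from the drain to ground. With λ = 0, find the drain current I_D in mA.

With gate tied to drain, V_SG = V_SD ≥ V_SG − |V_th|, so the device is in saturation.
KCL at the drain: ½ k_p (V_SG − |V_th|)² = (V_DD − V_SG)/R.
Let x = V_SG − 0.636. Then 45.9 x² + x − 4.534 = 0, giving x = 0.304 V (positive root), so V_SG = 0.94 V.
I_D = (V_DD − V_SG)/R = (5.17 − 0.94) / 38.7 = 0.109 mA.

I_D = 0.109 mA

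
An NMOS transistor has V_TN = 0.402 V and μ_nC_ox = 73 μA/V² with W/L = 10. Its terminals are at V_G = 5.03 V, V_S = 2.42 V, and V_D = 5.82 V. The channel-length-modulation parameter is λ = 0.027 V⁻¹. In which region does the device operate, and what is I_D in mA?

V_GS = V_G − V_S = 5.03 − 2.42 = 2.61 V; V_DS = V_D − V_S = 5.82 − 2.42 = 3.4 V.
k_n = μ_nC_ox · (W/L) = 0.73 mA/V².
V_ov = V_GS − V_TN = 2.61 − 0.402 = 2.21 V.
Since V_DS = 3.4 V ≥ V_ov = 2.21 V, the device is in saturation.
I_D = ½ k_n V_ov² (1 + λ V_DS) = 0.5 × 0.73 × 2.21² × (1 + 0.027 × 3.4) = 1.94 mA.

Saturation; I_D = 1.94 mA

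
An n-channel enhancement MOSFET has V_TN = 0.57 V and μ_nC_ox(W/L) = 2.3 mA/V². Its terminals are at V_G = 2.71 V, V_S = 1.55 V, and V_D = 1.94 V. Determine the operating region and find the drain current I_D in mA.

Triode; I_D = 0.354 mA

V_GS = V_G − V_S = 2.71 − 1.55 = 1.16 V; V_DS = V_D − V_S = 1.94 − 1.55 = 0.39 V.
V_ov = V_GS − V_TN = 1.16 − 0.57 = 0.59 V.
Since V_DS = 0.39 V < V_ov = 0.59 V, the device is in the triode region.
I_D = k_n [V_ov · V_DS − ½ V_DS²] = 2.3 × [0.59 × 0.39 − 0.5 × 0.39²] = 0.354 mA.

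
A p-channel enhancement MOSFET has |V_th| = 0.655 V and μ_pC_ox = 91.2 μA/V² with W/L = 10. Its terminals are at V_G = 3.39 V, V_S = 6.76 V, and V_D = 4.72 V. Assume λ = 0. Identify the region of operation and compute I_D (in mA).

Triode; I_D = 3.15 mA

V_SG = V_S − V_G = 6.76 − 3.39 = 3.37 V; V_SD = V_S − V_D = 6.76 − 4.72 = 2.04 V.
k_p = μ_pC_ox · (W/L) = 0.912 mA/V².
V_ov = V_SG − |V_th| = 3.37 − 0.655 = 2.71 V.
Since V_SD = 2.04 V < V_ov = 2.71 V, the device is in the triode region.
I_D = k_p [V_ov · V_SD − ½ V_SD²] = 0.912 × [2.71 × 2.04 − 0.5 × 2.04²] = 3.15 mA.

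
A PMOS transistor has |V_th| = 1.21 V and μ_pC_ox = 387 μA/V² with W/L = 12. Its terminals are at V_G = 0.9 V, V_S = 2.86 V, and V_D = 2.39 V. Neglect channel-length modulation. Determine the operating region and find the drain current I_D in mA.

Triode; I_D = 1.12 mA

V_SG = V_S − V_G = 2.86 − 0.9 = 1.96 V; V_SD = V_S − V_D = 2.86 − 2.39 = 0.47 V.
k_p = μ_pC_ox · (W/L) = 4.644 mA/V².
V_ov = V_SG − |V_th| = 1.96 − 1.21 = 0.75 V.
Since V_SD = 0.47 V < V_ov = 0.75 V, the device is in the triode region.
I_D = k_p [V_ov · V_SD − ½ V_SD²] = 4.644 × [0.75 × 0.47 − 0.5 × 0.47²] = 1.12 mA.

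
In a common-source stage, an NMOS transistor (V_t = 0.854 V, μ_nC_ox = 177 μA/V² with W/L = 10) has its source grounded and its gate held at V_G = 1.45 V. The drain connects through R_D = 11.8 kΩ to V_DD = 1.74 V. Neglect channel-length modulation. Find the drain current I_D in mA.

I_D = 0.135 mA

V_GS = V_G = 1.45 V, so V_ov = 1.45 − 0.854 = 0.596 V.
k_n = μ_nC_ox · (W/L) = 1.77 mA/V².
Assume saturation: I_D = ½ k_n V_ov² = 0.5 × 1.77 × 0.596² = 0.314 mA, giving V_DS = V_DD − I_D R_D = 1.74 − 0.314 × 11.8 = -1.97 V.
But -1.97 V < V_ov = 0.596 V, so the device is actually in triode.
In triode I_D = k_n[V_ov V_DS − ½ V_DS²] and I_D = (V_DD − V_DS)/R_D. Equating: 10.4 V_DS² − 13.45 V_DS + 1.74 = 0, giving V_DS = 0.146 V (the root below V_ov).
I_D = (1.74 − 0.146) / 11.8 = 0.135 mA.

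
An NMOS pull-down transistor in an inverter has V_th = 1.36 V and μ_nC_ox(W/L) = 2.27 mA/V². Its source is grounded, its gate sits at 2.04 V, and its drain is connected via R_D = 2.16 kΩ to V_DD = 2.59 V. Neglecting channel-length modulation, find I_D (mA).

I_D = 0.525 mA

V_GS = V_G = 2.04 V, so V_ov = 2.04 − 1.36 = 0.68 V.
Assume saturation: I_D = ½ k_n V_ov² = 0.5 × 2.27 × 0.68² = 0.525 mA, giving V_DS = V_DD − I_D R_D = 2.59 − 0.525 × 2.16 = 1.46 V.
V_DS = 1.46 V ≥ V_ov = 0.68 V, confirming saturation.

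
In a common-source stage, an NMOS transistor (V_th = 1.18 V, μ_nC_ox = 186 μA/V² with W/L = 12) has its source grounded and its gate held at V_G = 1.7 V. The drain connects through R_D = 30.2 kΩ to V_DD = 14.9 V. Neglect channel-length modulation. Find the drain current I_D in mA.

I_D = 0.302 mA

V_GS = V_G = 1.7 V, so V_ov = 1.7 − 1.18 = 0.52 V.
k_n = μ_nC_ox · (W/L) = 2.232 mA/V².
Assume saturation: I_D = ½ k_n V_ov² = 0.5 × 2.232 × 0.52² = 0.302 mA, giving V_DS = V_DD − I_D R_D = 14.9 − 0.302 × 30.2 = 5.79 V.
V_DS = 5.79 V ≥ V_ov = 0.52 V, confirming saturation.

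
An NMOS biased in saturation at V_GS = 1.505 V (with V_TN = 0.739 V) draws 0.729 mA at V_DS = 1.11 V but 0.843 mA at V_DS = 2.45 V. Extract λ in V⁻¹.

With V_GS fixed, I_D ∝ (1 + λ V_DS) in saturation, so I_D2/I_D1 = (1 + λ V_DS2)/(1 + λ V_DS1).
0.843/0.729 = 1.156 = (1 + 2.45 λ)/(1 + 1.11 λ).
Solving: λ (I_D1 V_DS2 − I_D2 V_DS1) = I_D2 − I_D1, so λ = (0.843 − 0.729) / (0.729 × 2.45 − 0.843 × 1.11) = 0.114 / 0.85 = 0.134 V⁻¹.

λ = 0.134 V⁻¹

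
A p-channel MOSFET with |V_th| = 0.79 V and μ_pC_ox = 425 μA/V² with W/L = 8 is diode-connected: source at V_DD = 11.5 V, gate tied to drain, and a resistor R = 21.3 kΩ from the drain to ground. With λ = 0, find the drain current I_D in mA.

With gate tied to drain, V_SG = V_SD ≥ V_SG − |V_th|, so the device is in saturation.
k_p = μ_pC_ox · (W/L) = 3.4 mA/V².
KCL at the drain: ½ k_p (V_SG − |V_th|)² = (V_DD − V_SG)/R.
Let x = V_SG − 0.79. Then 36.2 x² + x − 10.71 = 0, giving x = 0.53 V (positive root), so V_SG = 1.32 V.
I_D = (V_DD − V_SG)/R = (11.5 − 1.32) / 21.3 = 0.478 mA.

I_D = 0.478 mA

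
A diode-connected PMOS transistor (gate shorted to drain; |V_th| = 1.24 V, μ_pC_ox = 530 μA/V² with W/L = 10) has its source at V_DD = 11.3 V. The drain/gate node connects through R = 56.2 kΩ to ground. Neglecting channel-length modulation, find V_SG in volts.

With gate tied to drain, V_SG = V_SD ≥ V_SG − |V_th|, so the device is in saturation.
k_p = μ_pC_ox · (W/L) = 5.3 mA/V².
KCL at the drain: ½ k_p (V_SG − |V_th|)² = (V_DD − V_SG)/R.
Let x = V_SG − 1.24. Then 149 x² + x − 10.06 = 0, giving x = 0.257 V (positive root), so V_SG = 1.5 V.
I_D = (V_DD − V_SG)/R = (11.3 − 1.5) / 56.2 = 0.174 mA.

V_SG = 1.50 V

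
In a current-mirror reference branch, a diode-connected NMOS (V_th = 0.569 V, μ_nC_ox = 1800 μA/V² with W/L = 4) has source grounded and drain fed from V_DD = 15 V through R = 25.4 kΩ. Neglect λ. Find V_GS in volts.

V_GS = 0.961 V

With gate tied to drain, V_GS = V_DS ≥ V_GS − V_th, so the device is in saturation.
k_n = μ_nC_ox · (W/L) = 7.2 mA/V².
KCL at the drain: ½ k_n (V_GS − V_th)² = (V_DD − V_GS)/R.
Let x = V_GS − 0.569. Then 91.4 x² + x − 14.43 = 0, giving x = 0.392 V (positive root), so V_GS = 0.961 V.
I_D = (V_DD − V_GS)/R = (15 − 0.961) / 25.4 = 0.553 mA.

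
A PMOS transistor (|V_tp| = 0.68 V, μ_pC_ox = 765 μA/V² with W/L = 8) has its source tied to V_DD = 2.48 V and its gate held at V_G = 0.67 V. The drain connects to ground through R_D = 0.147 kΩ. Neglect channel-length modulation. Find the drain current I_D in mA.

V_SG = V_DD − V_G = 2.48 − 0.67 = 1.81 V, so V_ov = 1.81 − 0.68 = 1.13 V.
k_p = μ_pC_ox · (W/L) = 6.12 mA/V².
Assume saturation: I_D = ½ k_p V_ov² = 0.5 × 6.12 × 1.13² = 3.91 mA, giving V_SD = V_DD − I_D R_D = 2.48 − 3.91 × 0.147 = 1.91 V.
V_SD = 1.91 V ≥ V_ov = 1.13 V, confirming saturation.

I_D = 3.91 mA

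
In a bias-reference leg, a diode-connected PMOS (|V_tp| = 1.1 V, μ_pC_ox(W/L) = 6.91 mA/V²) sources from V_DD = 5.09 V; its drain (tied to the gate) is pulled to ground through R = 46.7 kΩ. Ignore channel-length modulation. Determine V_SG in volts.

V_SG = 1.25 V

With gate tied to drain, V_SG = V_SD ≥ V_SG − |V_tp|, so the device is in saturation.
KCL at the drain: ½ k_p (V_SG − |V_tp|)² = (V_DD − V_SG)/R.
Let x = V_SG − 1.1. Then 161 x² + x − 3.99 = 0, giving x = 0.154 V (positive root), so V_SG = 1.25 V.
I_D = (V_DD − V_SG)/R = (5.09 − 1.25) / 46.7 = 0.0821 mA.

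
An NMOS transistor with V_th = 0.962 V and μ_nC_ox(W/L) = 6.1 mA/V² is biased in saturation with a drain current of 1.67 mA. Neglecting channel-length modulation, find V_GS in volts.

In saturation I_D = ½ k_n (V_GS − V_th)², so V_GS − V_th = √(2 I_D / k_n) = √(2 × 1.67 / 6.1) = 0.74 V.
V_GS = 0.962 + 0.74 = 1.7 V.

V_GS = 1.70 V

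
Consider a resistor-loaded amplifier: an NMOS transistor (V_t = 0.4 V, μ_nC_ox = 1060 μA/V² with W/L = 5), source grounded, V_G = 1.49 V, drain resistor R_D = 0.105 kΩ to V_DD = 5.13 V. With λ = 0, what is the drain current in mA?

V_GS = V_G = 1.49 V, so V_ov = 1.49 − 0.4 = 1.09 V.
k_n = μ_nC_ox · (W/L) = 5.3 mA/V².
Assume saturation: I_D = ½ k_n V_ov² = 0.5 × 5.3 × 1.09² = 3.15 mA, giving V_DS = V_DD − I_D R_D = 5.13 − 3.15 × 0.105 = 4.8 V.
V_DS = 4.8 V ≥ V_ov = 1.09 V, confirming saturation.

I_D = 3.15 mA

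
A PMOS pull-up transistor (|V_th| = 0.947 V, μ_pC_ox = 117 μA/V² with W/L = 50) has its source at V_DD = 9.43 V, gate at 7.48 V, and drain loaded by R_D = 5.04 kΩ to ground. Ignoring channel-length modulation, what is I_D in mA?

I_D = 1.80 mA

V_SG = V_DD − V_G = 9.43 − 7.48 = 1.95 V, so V_ov = 1.95 − 0.947 = 1 V.
k_p = μ_pC_ox · (W/L) = 5.85 mA/V².
Assume saturation: I_D = ½ k_p V_ov² = 0.5 × 5.85 × 1² = 2.94 mA, giving V_SD = V_DD − I_D R_D = 9.43 − 2.94 × 5.04 = -5.4 V.
But -5.4 V < V_ov = 1 V, so the device is actually in triode.
In triode I_D = k_p[V_ov V_SD − ½ V_SD²] and I_D = (V_DD − V_SD)/R_D. Equating: 14.7 V_SD² − 30.57 V_SD + 9.43 = 0, giving V_SD = 0.377 V (the root below V_ov).
I_D = (9.43 − 0.377) / 5.04 = 1.8 mA.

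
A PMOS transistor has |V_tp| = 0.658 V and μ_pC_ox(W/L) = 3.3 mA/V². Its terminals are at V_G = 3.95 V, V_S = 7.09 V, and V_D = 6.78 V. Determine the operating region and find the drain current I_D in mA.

Triode; I_D = 2.38 mA

V_SG = V_S − V_G = 7.09 − 3.95 = 3.14 V; V_SD = V_S − V_D = 7.09 − 6.78 = 0.31 V.
V_ov = V_SG − |V_tp| = 3.14 − 0.658 = 2.48 V.
Since V_SD = 0.31 V < V_ov = 2.48 V, the device is in the triode region.
I_D = k_p [V_ov · V_SD − ½ V_SD²] = 3.3 × [2.48 × 0.31 − 0.5 × 0.31²] = 2.38 mA.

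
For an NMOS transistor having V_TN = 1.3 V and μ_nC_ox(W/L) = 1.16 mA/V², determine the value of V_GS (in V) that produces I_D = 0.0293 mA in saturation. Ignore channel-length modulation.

V_GS = 1.52 V

In saturation I_D = ½ k_n (V_GS − V_TN)², so V_GS − V_TN = √(2 I_D / k_n) = √(2 × 0.0293 / 1.16) = 0.225 V.
V_GS = 1.3 + 0.225 = 1.52 V.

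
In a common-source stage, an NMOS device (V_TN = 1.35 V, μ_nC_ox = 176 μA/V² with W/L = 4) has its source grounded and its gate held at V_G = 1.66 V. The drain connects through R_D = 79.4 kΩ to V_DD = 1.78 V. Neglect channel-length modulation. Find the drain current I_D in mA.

V_GS = V_G = 1.66 V, so V_ov = 1.66 − 1.35 = 0.31 V.
k_n = μ_nC_ox · (W/L) = 0.704 mA/V².
Assume saturation: I_D = ½ k_n V_ov² = 0.5 × 0.704 × 0.31² = 0.0338 mA, giving V_DS = V_DD − I_D R_D = 1.78 − 0.0338 × 79.4 = -0.906 V.
But -0.906 V < V_ov = 0.31 V, so the device is actually in triode.
In triode I_D = k_n[V_ov V_DS − ½ V_DS²] and I_D = (V_DD − V_DS)/R_D. Equating: 27.9 V_DS² − 18.33 V_DS + 1.78 = 0, giving V_DS = 0.119 V (the root below V_ov).
I_D = (1.78 − 0.119) / 79.4 = 0.0209 mA.

I_D = 0.0209 mA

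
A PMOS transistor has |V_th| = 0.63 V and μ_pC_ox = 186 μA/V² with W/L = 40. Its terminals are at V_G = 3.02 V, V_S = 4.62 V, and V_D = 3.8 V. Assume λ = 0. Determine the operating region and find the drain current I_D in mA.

Triode; I_D = 3.42 mA

V_SG = V_S − V_G = 4.62 − 3.02 = 1.6 V; V_SD = V_S − V_D = 4.62 − 3.8 = 0.82 V.
k_p = μ_pC_ox · (W/L) = 7.44 mA/V².
V_ov = V_SG − |V_th| = 1.6 − 0.63 = 0.97 V.
Since V_SD = 0.82 V < V_ov = 0.97 V, the device is in the triode region.
I_D = k_p [V_ov · V_SD − ½ V_SD²] = 7.44 × [0.97 × 0.82 − 0.5 × 0.82²] = 3.42 mA.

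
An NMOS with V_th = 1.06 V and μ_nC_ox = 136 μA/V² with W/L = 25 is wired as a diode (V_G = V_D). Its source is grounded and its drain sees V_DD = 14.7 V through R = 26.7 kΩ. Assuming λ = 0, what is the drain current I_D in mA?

I_D = 0.491 mA

With gate tied to drain, V_GS = V_DS ≥ V_GS − V_th, so the device is in saturation.
k_n = μ_nC_ox · (W/L) = 3.4 mA/V².
KCL at the drain: ½ k_n (V_GS − V_th)² = (V_DD − V_GS)/R.
Let x = V_GS − 1.06. Then 45.4 x² + x − 13.64 = 0, giving x = 0.537 V (positive root), so V_GS = 1.6 V.
I_D = (V_DD − V_GS)/R = (14.7 − 1.6) / 26.7 = 0.491 mA.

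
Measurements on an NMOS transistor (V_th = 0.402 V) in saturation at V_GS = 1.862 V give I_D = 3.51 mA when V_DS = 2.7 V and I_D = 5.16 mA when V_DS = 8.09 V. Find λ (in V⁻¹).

With V_GS fixed, I_D ∝ (1 + λ V_DS) in saturation, so I_D2/I_D1 = (1 + λ V_DS2)/(1 + λ V_DS1).
5.16/3.51 = 1.47 = (1 + 8.09 λ)/(1 + 2.7 λ).
Solving: λ (I_D1 V_DS2 − I_D2 V_DS1) = I_D2 − I_D1, so λ = (5.16 − 3.51) / (3.51 × 8.09 − 5.16 × 2.7) = 1.65 / 14.5 = 0.114 V⁻¹.

λ = 0.114 V⁻¹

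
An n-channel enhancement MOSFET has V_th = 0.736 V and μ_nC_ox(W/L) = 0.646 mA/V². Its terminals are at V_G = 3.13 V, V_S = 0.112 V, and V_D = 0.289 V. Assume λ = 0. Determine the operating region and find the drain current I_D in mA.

Triode; I_D = 0.251 mA

V_GS = V_G − V_S = 3.13 − 0.112 = 3.02 V; V_DS = V_D − V_S = 0.289 − 0.112 = 0.177 V.
V_ov = V_GS − V_th = 3.02 − 0.736 = 2.28 V.
Since V_DS = 0.177 V < V_ov = 2.28 V, the device is in the triode region.
I_D = k_n [V_ov · V_DS − ½ V_DS²] = 0.646 × [2.28 × 0.177 − 0.5 × 0.177²] = 0.251 mA.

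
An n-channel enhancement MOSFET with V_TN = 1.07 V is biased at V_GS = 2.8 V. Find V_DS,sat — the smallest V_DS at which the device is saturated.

The boundary between triode and saturation is V_DS = V_GS − V_TN = V_ov.
V_ov = 2.8 − 1.07 = 1.73 V.

V_DS,sat = 1.73 V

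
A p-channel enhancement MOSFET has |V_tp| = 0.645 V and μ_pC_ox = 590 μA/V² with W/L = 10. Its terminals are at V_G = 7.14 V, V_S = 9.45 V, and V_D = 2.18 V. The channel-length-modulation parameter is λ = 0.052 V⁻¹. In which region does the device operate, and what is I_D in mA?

Saturation; I_D = 11.3 mA

V_SG = V_S − V_G = 9.45 − 7.14 = 2.31 V; V_SD = V_S − V_D = 9.45 − 2.18 = 7.27 V.
k_p = μ_pC_ox · (W/L) = 5.9 mA/V².
V_ov = V_SG − |V_tp| = 2.31 − 0.645 = 1.66 V.
Since V_SD = 7.27 V ≥ V_ov = 1.66 V, the device is in saturation.
I_D = ½ k_p V_ov² (1 + λ V_SD) = 0.5 × 5.9 × 1.66² × (1 + 0.052 × 7.27) = 11.3 mA.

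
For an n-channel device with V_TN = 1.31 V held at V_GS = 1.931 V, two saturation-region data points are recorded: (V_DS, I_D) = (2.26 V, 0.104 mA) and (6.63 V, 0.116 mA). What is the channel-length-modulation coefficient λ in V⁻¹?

λ = 0.0281 V⁻¹

With V_GS fixed, I_D ∝ (1 + λ V_DS) in saturation, so I_D2/I_D1 = (1 + λ V_DS2)/(1 + λ V_DS1).
0.116/0.104 = 1.115 = (1 + 6.63 λ)/(1 + 2.26 λ).
Solving: λ (I_D1 V_DS2 − I_D2 V_DS1) = I_D2 − I_D1, so λ = (0.116 − 0.104) / (0.104 × 6.63 − 0.116 × 2.26) = 0.012 / 0.427 = 0.0281 V⁻¹.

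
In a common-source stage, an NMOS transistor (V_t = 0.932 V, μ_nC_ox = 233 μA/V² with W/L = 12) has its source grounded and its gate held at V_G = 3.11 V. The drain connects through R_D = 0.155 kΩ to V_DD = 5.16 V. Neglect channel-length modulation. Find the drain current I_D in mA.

I_D = 6.63 mA

V_GS = V_G = 3.11 V, so V_ov = 3.11 − 0.932 = 2.18 V.
k_n = μ_nC_ox · (W/L) = 2.796 mA/V².
Assume saturation: I_D = ½ k_n V_ov² = 0.5 × 2.796 × 2.18² = 6.63 mA, giving V_DS = V_DD − I_D R_D = 5.16 − 6.63 × 0.155 = 4.13 V.
V_DS = 4.13 V ≥ V_ov = 2.18 V, confirming saturation.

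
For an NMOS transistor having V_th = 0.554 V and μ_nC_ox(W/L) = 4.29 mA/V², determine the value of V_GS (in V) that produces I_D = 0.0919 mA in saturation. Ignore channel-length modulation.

V_GS = 0.761 V

In saturation I_D = ½ k_n (V_GS − V_th)², so V_GS − V_th = √(2 I_D / k_n) = √(2 × 0.0919 / 4.29) = 0.207 V.
V_GS = 0.554 + 0.207 = 0.761 V.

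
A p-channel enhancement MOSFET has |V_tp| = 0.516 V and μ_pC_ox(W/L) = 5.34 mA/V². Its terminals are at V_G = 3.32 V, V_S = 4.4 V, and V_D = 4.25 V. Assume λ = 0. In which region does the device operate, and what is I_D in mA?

Triode; I_D = 0.392 mA

V_SG = V_S − V_G = 4.4 − 3.32 = 1.08 V; V_SD = V_S − V_D = 4.4 − 4.25 = 0.15 V.
V_ov = V_SG − |V_tp| = 1.08 − 0.516 = 0.564 V.
Since V_SD = 0.15 V < V_ov = 0.564 V, the device is in the triode region.
I_D = k_p [V_ov · V_SD − ½ V_SD²] = 5.34 × [0.564 × 0.15 − 0.5 × 0.15²] = 0.392 mA.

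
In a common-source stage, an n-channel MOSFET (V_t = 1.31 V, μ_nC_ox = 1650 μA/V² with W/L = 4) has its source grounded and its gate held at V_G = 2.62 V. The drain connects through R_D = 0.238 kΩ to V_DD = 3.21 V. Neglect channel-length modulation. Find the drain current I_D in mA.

I_D = 5.66 mA

V_GS = V_G = 2.62 V, so V_ov = 2.62 − 1.31 = 1.31 V.
k_n = μ_nC_ox · (W/L) = 6.6 mA/V².
Assume saturation: I_D = ½ k_n V_ov² = 0.5 × 6.6 × 1.31² = 5.66 mA, giving V_DS = V_DD − I_D R_D = 3.21 − 5.66 × 0.238 = 1.86 V.
V_DS = 1.86 V ≥ V_ov = 1.31 V, confirming saturation.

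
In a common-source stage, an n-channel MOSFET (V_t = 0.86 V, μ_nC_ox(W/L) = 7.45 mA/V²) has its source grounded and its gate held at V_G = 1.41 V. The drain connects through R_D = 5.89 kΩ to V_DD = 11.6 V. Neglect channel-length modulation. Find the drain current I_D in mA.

V_GS = V_G = 1.41 V, so V_ov = 1.41 − 0.86 = 0.55 V.
Assume saturation: I_D = ½ k_n V_ov² = 0.5 × 7.45 × 0.55² = 1.13 mA, giving V_DS = V_DD − I_D R_D = 11.6 − 1.13 × 5.89 = 4.96 V.
V_DS = 4.96 V ≥ V_ov = 0.55 V, confirming saturation.

I_D = 1.13 mA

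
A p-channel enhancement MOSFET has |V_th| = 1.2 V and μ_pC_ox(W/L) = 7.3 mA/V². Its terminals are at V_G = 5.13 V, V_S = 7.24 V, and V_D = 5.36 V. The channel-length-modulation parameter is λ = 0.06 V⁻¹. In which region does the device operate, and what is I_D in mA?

V_SG = V_S − V_G = 7.24 − 5.13 = 2.11 V; V_SD = V_S − V_D = 7.24 − 5.36 = 1.88 V.
V_ov = V_SG − |V_th| = 2.11 − 1.2 = 0.91 V.
Since V_SD = 1.88 V ≥ V_ov = 0.91 V, the device is in saturation.
I_D = ½ k_p V_ov² (1 + λ V_SD) = 0.5 × 7.3 × 0.91² × (1 + 0.06 × 1.88) = 3.36 mA.

Saturation; I_D = 3.36 mA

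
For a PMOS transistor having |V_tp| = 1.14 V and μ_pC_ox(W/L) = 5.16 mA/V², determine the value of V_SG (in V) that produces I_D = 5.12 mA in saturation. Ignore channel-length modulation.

In saturation I_D = ½ k_p (V_SG − |V_tp|)², so V_SG − |V_tp| = √(2 I_D / k_p) = √(2 × 5.12 / 5.16) = 1.41 V.
V_SG = 1.14 + 1.41 = 2.55 V.

V_SG = 2.55 V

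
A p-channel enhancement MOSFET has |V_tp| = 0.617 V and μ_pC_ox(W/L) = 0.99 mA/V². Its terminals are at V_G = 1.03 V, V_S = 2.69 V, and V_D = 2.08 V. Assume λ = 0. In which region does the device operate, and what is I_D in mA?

Triode; I_D = 0.446 mA

V_SG = V_S − V_G = 2.69 − 1.03 = 1.66 V; V_SD = V_S − V_D = 2.69 − 2.08 = 0.61 V.
V_ov = V_SG − |V_tp| = 1.66 − 0.617 = 1.04 V.
Since V_SD = 0.61 V < V_ov = 1.04 V, the device is in the triode region.
I_D = k_p [V_ov · V_SD − ½ V_SD²] = 0.99 × [1.04 × 0.61 − 0.5 × 0.61²] = 0.446 mA.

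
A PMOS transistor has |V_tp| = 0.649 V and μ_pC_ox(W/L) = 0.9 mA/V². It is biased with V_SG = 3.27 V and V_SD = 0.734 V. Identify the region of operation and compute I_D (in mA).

Triode; I_D = 1.49 mA

V_ov = V_SG − |V_tp| = 3.27 − 0.649 = 2.62 V.
Since V_SD = 0.734 V < V_ov = 2.62 V, the device is in the triode region.
I_D = k_p [V_ov · V_SD − ½ V_SD²] = 0.9 × [2.62 × 0.734 − 0.5 × 0.734²] = 1.49 mA.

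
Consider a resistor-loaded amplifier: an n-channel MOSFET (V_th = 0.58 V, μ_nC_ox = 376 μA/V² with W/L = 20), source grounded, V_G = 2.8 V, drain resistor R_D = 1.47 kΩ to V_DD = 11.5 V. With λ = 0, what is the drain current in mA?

I_D = 7.48 mA

V_GS = V_G = 2.8 V, so V_ov = 2.8 − 0.58 = 2.22 V.
k_n = μ_nC_ox · (W/L) = 7.52 mA/V².
Assume saturation: I_D = ½ k_n V_ov² = 0.5 × 7.52 × 2.22² = 18.5 mA, giving V_DS = V_DD − I_D R_D = 11.5 − 18.5 × 1.47 = -15.7 V.
But -15.7 V < V_ov = 2.22 V, so the device is actually in triode.
In triode I_D = k_n[V_ov V_DS − ½ V_DS²] and I_D = (V_DD − V_DS)/R_D. Equating: 5.53 V_DS² − 25.54 V_DS + 11.5 = 0, giving V_DS = 0.506 V (the root below V_ov).
I_D = (11.5 − 0.506) / 1.47 = 7.48 mA.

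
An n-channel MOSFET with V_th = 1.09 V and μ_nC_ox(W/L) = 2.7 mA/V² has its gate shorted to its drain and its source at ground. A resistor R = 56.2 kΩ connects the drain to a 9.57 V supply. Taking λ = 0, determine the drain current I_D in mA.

With gate tied to drain, V_GS = V_DS ≥ V_GS − V_th, so the device is in saturation.
KCL at the drain: ½ k_n (V_GS − V_th)² = (V_DD − V_GS)/R.
Let x = V_GS − 1.09. Then 75.9 x² + x − 8.48 = 0, giving x = 0.328 V (positive root), so V_GS = 1.42 V.
I_D = (V_DD − V_GS)/R = (9.57 − 1.42) / 56.2 = 0.145 mA.

I_D = 0.145 mA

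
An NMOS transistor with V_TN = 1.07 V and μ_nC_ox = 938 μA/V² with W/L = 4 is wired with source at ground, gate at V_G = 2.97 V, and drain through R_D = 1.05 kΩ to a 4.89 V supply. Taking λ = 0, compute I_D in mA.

V_GS = V_G = 2.97 V, so V_ov = 2.97 − 1.07 = 1.9 V.
k_n = μ_nC_ox · (W/L) = 3.752 mA/V².
Assume saturation: I_D = ½ k_n V_ov² = 0.5 × 3.752 × 1.9² = 6.77 mA, giving V_DS = V_DD − I_D R_D = 4.89 − 6.77 × 1.05 = -2.22 V.
But -2.22 V < V_ov = 1.9 V, so the device is actually in triode.
In triode I_D = k_n[V_ov V_DS − ½ V_DS²] and I_D = (V_DD − V_DS)/R_D. Equating: 1.97 V_DS² − 8.485 V_DS + 4.89 = 0, giving V_DS = 0.685 V (the root below V_ov).
I_D = (4.89 − 0.685) / 1.05 = 4 mA.

I_D = 4.00 mA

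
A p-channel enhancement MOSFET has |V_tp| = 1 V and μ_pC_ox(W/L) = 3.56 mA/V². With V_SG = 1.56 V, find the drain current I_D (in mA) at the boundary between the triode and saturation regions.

I_D = 0.558 mA

At the boundary V_SD = V_ov = V_SG − |V_tp| = 1.56 − 1 = 0.56 V.
I_D = ½ k_p V_ov² = 0.5 × 3.56 × 0.56² = 0.558 mA.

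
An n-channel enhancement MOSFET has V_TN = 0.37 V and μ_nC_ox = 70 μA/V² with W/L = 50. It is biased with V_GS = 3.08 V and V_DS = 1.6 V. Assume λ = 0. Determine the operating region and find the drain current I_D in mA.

Triode; I_D = 10.7 mA

k_n = μ_nC_ox · (W/L) = 3.5 mA/V².
V_ov = V_GS − V_TN = 3.08 − 0.37 = 2.71 V.
Since V_DS = 1.6 V < V_ov = 2.71 V, the device is in the triode region.
I_D = k_n [V_ov · V_DS − ½ V_DS²] = 3.5 × [2.71 × 1.6 − 0.5 × 1.6²] = 10.7 mA.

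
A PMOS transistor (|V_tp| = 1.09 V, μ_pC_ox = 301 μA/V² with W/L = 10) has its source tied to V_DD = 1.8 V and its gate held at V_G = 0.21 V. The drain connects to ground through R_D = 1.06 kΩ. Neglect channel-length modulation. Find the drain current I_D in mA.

V_SG = V_DD − V_G = 1.8 − 0.21 = 1.59 V, so V_ov = 1.59 − 1.09 = 0.5 V.
k_p = μ_pC_ox · (W/L) = 3.01 mA/V².
Assume saturation: I_D = ½ k_p V_ov² = 0.5 × 3.01 × 0.5² = 0.376 mA, giving V_SD = V_DD − I_D R_D = 1.8 − 0.376 × 1.06 = 1.4 V.
V_SD = 1.4 V ≥ V_ov = 0.5 V, confirming saturation.

I_D = 0.376 mA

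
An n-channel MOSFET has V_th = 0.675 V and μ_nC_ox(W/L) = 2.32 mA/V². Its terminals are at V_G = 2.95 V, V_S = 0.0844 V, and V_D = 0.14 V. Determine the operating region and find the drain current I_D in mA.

V_GS = V_G − V_S = 2.95 − 0.0844 = 2.87 V; V_DS = V_D − V_S = 0.14 − 0.0844 = 0.0556 V.
V_ov = V_GS − V_th = 2.87 − 0.675 = 2.19 V.
Since V_DS = 0.0556 V < V_ov = 2.19 V, the device is in the triode region.
I_D = k_n [V_ov · V_DS − ½ V_DS²] = 2.32 × [2.19 × 0.0556 − 0.5 × 0.0556²] = 0.279 mA.

Triode; I_D = 0.279 mA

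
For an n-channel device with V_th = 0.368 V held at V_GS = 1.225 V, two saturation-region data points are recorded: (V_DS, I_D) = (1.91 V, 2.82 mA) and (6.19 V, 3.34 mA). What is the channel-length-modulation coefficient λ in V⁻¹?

λ = 0.0469 V⁻¹

With V_GS fixed, I_D ∝ (1 + λ V_DS) in saturation, so I_D2/I_D1 = (1 + λ V_DS2)/(1 + λ V_DS1).
3.34/2.82 = 1.184 = (1 + 6.19 λ)/(1 + 1.91 λ).
Solving: λ (I_D1 V_DS2 − I_D2 V_DS1) = I_D2 − I_D1, so λ = (3.34 − 2.82) / (2.82 × 6.19 − 3.34 × 1.91) = 0.52 / 11.1 = 0.0469 V⁻¹.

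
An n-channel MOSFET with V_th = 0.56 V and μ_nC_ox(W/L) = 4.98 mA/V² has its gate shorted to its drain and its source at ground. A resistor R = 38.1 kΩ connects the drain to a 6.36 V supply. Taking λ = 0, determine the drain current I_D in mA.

With gate tied to drain, V_GS = V_DS ≥ V_GS − V_th, so the device is in saturation.
KCL at the drain: ½ k_n (V_GS − V_th)² = (V_DD − V_GS)/R.
Let x = V_GS − 0.56. Then 94.9 x² + x − 5.8 = 0, giving x = 0.242 V (positive root), so V_GS = 0.802 V.
I_D = (V_DD − V_GS)/R = (6.36 − 0.802) / 38.1 = 0.146 mA.

I_D = 0.146 mA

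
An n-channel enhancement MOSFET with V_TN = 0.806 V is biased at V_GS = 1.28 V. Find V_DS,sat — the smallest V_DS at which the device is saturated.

The boundary between triode and saturation is V_DS = V_GS − V_TN = V_ov.
V_ov = 1.28 − 0.806 = 0.474 V.

V_DS,sat = 0.474 V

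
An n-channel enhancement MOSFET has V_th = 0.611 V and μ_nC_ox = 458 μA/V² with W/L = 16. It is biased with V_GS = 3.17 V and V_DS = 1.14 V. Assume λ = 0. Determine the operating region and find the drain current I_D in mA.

Triode; I_D = 16.6 mA

k_n = μ_nC_ox · (W/L) = 7.328 mA/V².
V_ov = V_GS − V_th = 3.17 − 0.611 = 2.56 V.
Since V_DS = 1.14 V < V_ov = 2.56 V, the device is in the triode region.
I_D = k_n [V_ov · V_DS − ½ V_DS²] = 7.328 × [2.56 × 1.14 − 0.5 × 1.14²] = 16.6 mA.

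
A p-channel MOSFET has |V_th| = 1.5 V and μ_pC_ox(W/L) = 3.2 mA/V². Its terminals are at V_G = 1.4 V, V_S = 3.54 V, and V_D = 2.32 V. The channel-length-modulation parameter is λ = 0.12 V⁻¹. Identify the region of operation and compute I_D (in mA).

V_SG = V_S − V_G = 3.54 − 1.4 = 2.14 V; V_SD = V_S − V_D = 3.54 − 2.32 = 1.22 V.
V_ov = V_SG − |V_th| = 2.14 − 1.5 = 0.64 V.
Since V_SD = 1.22 V ≥ V_ov = 0.64 V, the device is in saturation.
I_D = ½ k_p V_ov² (1 + λ V_SD) = 0.5 × 3.2 × 0.64² × (1 + 0.12 × 1.22) = 0.751 mA.

Saturation; I_D = 0.751 mA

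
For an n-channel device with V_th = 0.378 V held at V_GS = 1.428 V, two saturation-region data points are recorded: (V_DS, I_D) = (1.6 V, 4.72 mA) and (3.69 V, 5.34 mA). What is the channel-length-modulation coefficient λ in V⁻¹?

λ = 0.0699 V⁻¹

With V_GS fixed, I_D ∝ (1 + λ V_DS) in saturation, so I_D2/I_D1 = (1 + λ V_DS2)/(1 + λ V_DS1).
5.34/4.72 = 1.131 = (1 + 3.69 λ)/(1 + 1.6 λ).
Solving: λ (I_D1 V_DS2 − I_D2 V_DS1) = I_D2 − I_D1, so λ = (5.34 − 4.72) / (4.72 × 3.69 − 5.34 × 1.6) = 0.62 / 8.87 = 0.0699 V⁻¹.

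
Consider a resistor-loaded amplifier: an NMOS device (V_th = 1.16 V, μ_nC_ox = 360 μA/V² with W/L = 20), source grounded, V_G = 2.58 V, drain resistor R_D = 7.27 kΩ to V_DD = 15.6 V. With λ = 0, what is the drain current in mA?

I_D = 2.11 mA

V_GS = V_G = 2.58 V, so V_ov = 2.58 − 1.16 = 1.42 V.
k_n = μ_nC_ox · (W/L) = 7.2 mA/V².
Assume saturation: I_D = ½ k_n V_ov² = 0.5 × 7.2 × 1.42² = 7.26 mA, giving V_DS = V_DD − I_D R_D = 15.6 − 7.26 × 7.27 = -37.2 V.
But -37.2 V < V_ov = 1.42 V, so the device is actually in triode.
In triode I_D = k_n[V_ov V_DS − ½ V_DS²] and I_D = (V_DD − V_DS)/R_D. Equating: 26.2 V_DS² − 75.33 V_DS + 15.6 = 0, giving V_DS = 0.225 V (the root below V_ov).
I_D = (15.6 − 0.225) / 7.27 = 2.11 mA.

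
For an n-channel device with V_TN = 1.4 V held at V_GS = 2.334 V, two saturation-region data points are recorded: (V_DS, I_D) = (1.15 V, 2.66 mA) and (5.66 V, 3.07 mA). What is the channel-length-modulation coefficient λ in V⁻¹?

λ = 0.0356 V⁻¹

With V_GS fixed, I_D ∝ (1 + λ V_DS) in saturation, so I_D2/I_D1 = (1 + λ V_DS2)/(1 + λ V_DS1).
3.07/2.66 = 1.154 = (1 + 5.66 λ)/(1 + 1.15 λ).
Solving: λ (I_D1 V_DS2 − I_D2 V_DS1) = I_D2 − I_D1, so λ = (3.07 − 2.66) / (2.66 × 5.66 − 3.07 × 1.15) = 0.41 / 11.5 = 0.0356 V⁻¹.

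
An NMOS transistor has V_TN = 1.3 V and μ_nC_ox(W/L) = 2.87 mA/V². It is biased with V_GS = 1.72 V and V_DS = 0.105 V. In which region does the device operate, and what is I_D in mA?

Triode; I_D = 0.111 mA

V_ov = V_GS − V_TN = 1.72 − 1.3 = 0.42 V.
Since V_DS = 0.105 V < V_ov = 0.42 V, the device is in the triode region.
I_D = k_n [V_ov · V_DS − ½ V_DS²] = 2.87 × [0.42 × 0.105 − 0.5 × 0.105²] = 0.111 mA.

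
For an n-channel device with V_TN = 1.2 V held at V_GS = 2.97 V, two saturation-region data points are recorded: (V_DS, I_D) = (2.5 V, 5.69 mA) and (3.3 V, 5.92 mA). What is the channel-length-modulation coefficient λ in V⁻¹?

With V_GS fixed, I_D ∝ (1 + λ V_DS) in saturation, so I_D2/I_D1 = (1 + λ V_DS2)/(1 + λ V_DS1).
5.92/5.69 = 1.04 = (1 + 3.3 λ)/(1 + 2.5 λ).
Solving: λ (I_D1 V_DS2 − I_D2 V_DS1) = I_D2 − I_D1, so λ = (5.92 − 5.69) / (5.69 × 3.3 − 5.92 × 2.5) = 0.23 / 3.98 = 0.0578 V⁻¹.

λ = 0.0578 V⁻¹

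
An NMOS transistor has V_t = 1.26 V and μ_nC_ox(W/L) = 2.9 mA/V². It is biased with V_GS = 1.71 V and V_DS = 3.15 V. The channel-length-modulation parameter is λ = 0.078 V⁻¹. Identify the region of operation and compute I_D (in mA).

V_ov = V_GS − V_t = 1.71 − 1.26 = 0.45 V.
Since V_DS = 3.15 V ≥ V_ov = 0.45 V, the device is in saturation.
I_D = ½ k_n V_ov² (1 + λ V_DS) = 0.5 × 2.9 × 0.45² × (1 + 0.078 × 3.15) = 0.366 mA.

Saturation; I_D = 0.366 mA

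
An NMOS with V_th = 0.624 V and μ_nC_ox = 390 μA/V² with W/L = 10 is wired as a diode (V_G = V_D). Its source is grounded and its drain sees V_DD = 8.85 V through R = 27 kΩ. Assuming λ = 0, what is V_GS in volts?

With gate tied to drain, V_GS = V_DS ≥ V_GS − V_th, so the device is in saturation.
k_n = μ_nC_ox · (W/L) = 3.9 mA/V².
KCL at the drain: ½ k_n (V_GS − V_th)² = (V_DD − V_GS)/R.
Let x = V_GS − 0.624. Then 52.6 x² + x − 8.226 = 0, giving x = 0.386 V (positive root), so V_GS = 1.01 V.
I_D = (V_DD − V_GS)/R = (8.85 − 1.01) / 27 = 0.29 mA.

V_GS = 1.01 V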